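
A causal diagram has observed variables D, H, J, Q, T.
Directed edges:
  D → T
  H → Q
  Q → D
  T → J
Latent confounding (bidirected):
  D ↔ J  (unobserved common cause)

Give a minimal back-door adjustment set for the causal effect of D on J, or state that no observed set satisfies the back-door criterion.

D→J: no observed back-door set.

desc(D)\{D}={J,T}; candidates ⊆ {H,Q}.
D↔J: latent back-door arc(s) into D.
size 0: {}; under {} D still reaches {H,J,Q} ∋ J.
size 1: {H}, {Q}; under {H} D still reaches {J,Q} ∋ J.
size 2: {H,Q}; under {H,Q} D still reaches {J} ∋ J.
D↔J cannot be blocked by any observed set — no back-door set.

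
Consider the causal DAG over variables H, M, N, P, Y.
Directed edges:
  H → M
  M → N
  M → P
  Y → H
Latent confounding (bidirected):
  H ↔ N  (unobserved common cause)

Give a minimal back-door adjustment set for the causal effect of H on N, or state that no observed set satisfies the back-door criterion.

desc(H)\{H}={M,N,P}; candidates ⊆ {Y}.
H↔N: latent back-door arc(s) into H.
size 0: {}; under {} H still reaches {N,Y} ∋ N.
size 1: {Y}; under {Y} H still reaches {N} ∋ N.
H↔N cannot be blocked by any observed set — no back-door set.

H→N: no observed back-door set.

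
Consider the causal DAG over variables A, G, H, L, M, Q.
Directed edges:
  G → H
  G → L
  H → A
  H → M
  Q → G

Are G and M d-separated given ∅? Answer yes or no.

No — G and M are d-connected given ∅.

Bayes-Ball from G | ∅ reaches {A,H,L,M,Q}.
M ∈ reach(G|∅) ⇒ G ⊥̸ M | ∅.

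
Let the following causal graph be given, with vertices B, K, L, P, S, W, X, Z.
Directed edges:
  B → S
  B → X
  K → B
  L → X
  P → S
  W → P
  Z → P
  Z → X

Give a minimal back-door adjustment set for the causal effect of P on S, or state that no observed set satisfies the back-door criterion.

desc(P)\{P}={S}; candidates ⊆ {B,K,L,W,X,Z}.
∅: P⊥S given ∅ in G with P→· removed — back-door holds.

P→S: minimal back-door set ∅.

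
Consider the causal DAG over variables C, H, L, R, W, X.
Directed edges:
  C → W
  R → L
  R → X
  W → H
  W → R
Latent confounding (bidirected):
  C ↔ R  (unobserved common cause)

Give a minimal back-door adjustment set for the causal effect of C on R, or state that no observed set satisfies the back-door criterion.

C→R: no observed back-door set.

desc(C)\{C}={H,L,R,W,X}; candidates ⊆ {—}.
C↔R: latent back-door arc(s) into C.
size 0: {}; under {} C still reaches {L,R,X} ∋ R.
C↔R cannot be blocked by any observed set — no back-door set.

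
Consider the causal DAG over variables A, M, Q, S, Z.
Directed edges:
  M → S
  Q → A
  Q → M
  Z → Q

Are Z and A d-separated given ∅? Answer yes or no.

No — Z and A are d-connected given ∅.

Bayes-Ball from Z | ∅ reaches {A,M,Q,S}.
A ∈ reach(Z|∅) ⇒ Z ⊥̸ A | ∅.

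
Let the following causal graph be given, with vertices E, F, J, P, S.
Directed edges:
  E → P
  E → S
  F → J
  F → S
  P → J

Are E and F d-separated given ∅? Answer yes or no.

Bayes-Ball from E | ∅ reaches {J,P,S}.
F ∉ reach(E|∅) ⇒ E ⊥ F | ∅.

Yes — E ⊥ F | ∅.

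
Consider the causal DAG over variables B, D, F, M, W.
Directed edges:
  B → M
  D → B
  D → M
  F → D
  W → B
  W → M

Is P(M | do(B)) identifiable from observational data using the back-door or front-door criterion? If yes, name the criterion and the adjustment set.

desc(B)\{B}={M}; candidates ⊆ {D,F,W}.
size 0: {}; under {} B still reaches {D,F,M,W} ∋ M.
size 1: {D}, {F}, {W}; under {D} B still reaches {M,W} ∋ M.
{D,W}: B⊥M given {D,W} in G with B→· removed — back-door holds.
P(M|do(B)) = Σ_{D,W} P(M|B,D,W)·P(D,W).

P(M|do(B)): backdoor, adjust for {D, W}.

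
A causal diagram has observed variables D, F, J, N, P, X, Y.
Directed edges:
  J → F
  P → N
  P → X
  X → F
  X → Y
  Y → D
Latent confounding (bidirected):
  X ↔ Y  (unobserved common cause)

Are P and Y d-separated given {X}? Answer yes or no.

No — P and Y are d-connected given {X}.

Bayes-Ball from P | {X} reaches {D,N,Y}.
Y ∈ reach(P|{X}) ⇒ P ⊥̸ Y | {X}.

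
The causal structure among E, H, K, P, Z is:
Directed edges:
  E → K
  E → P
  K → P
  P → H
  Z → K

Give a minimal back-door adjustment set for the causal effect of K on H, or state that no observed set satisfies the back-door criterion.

desc(K)\{K}={H,P}; candidates ⊆ {E,Z}.
size 0: {}; under {} K still reaches {E,H,P,Z} ∋ H.
{E}: K⊥H given {E} in G with K→· removed — back-door holds.

K→H: minimal back-door set {E}.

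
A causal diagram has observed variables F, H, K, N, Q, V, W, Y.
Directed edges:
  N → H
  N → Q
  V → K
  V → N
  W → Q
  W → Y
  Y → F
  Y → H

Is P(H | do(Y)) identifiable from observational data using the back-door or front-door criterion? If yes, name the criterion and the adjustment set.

P(H|do(Y)): backdoor, adjust for ∅.

desc(Y)\{Y}={F,H}; candidates ⊆ {K,N,Q,V,W}.
∅: Y⊥H given ∅ in G with Y→· removed — back-door holds.
P(H|do(Y)) = P(H|Y) — no adjustment needed.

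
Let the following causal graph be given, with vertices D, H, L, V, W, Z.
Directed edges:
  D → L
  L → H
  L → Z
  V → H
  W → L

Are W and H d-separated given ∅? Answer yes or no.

No — W and H are d-connected given ∅.

Bayes-Ball from W | ∅ reaches {H,L,Z}.
H ∈ reach(W|∅) ⇒ W ⊥̸ H | ∅.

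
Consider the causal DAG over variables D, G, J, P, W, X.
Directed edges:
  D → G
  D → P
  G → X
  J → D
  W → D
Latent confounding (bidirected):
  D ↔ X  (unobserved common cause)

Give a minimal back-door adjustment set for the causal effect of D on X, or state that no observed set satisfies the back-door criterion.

desc(D)\{D}={G,P,X}; candidates ⊆ {J,W}.
D↔X: latent back-door arc(s) into D.
size 0: {}; under {} D still reaches {J,W,X} ∋ X.
size 1: {J}, {W}; under {J} D still reaches {W,X} ∋ X.
size 2: {J,W}; under {J,W} D still reaches {X} ∋ X.
D↔X cannot be blocked by any observed set — no back-door set.

D→X: no observed back-door set.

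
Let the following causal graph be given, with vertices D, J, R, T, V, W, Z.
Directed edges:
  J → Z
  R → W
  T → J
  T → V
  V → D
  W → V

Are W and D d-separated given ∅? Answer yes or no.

No — W and D are d-connected given ∅.

Bayes-Ball from W | ∅ reaches {D,R,V}.
D ∈ reach(W|∅) ⇒ W ⊥̸ D | ∅.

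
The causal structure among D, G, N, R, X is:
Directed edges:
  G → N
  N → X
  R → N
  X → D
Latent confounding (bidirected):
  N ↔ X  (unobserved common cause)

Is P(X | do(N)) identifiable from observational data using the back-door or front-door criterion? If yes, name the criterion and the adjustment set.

P(X|do(N)): not identifiable (no BD/FD set).

desc(N)\{N}={D,X}; candidates ⊆ {G,R}.
N↔X: latent back-door arc(s) into N.
size 0: {}; under {} N still reaches {D,G,R,X} ∋ X.
size 1: {G}, {R}; under {G} N still reaches {D,R,X} ∋ X.
size 2: {G,R}; under {G,R} N still reaches {D,X} ∋ X.
N↔X cannot be blocked by any observed set — no back-door set.
No mediator lies on a directed N→…→X path.
Neither criterion identifies P(X|do(N)) in this graph.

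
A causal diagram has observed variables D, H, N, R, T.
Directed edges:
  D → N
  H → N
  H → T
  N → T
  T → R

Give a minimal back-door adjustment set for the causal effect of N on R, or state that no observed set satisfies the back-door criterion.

desc(N)\{N}={R,T}; candidates ⊆ {D,H}.
size 0: {}; under {} N still reaches {D,H,R,T} ∋ R.
{H}: N⊥R given {H} in G with N→· removed — back-door holds.

N→R: minimal back-door set {H}.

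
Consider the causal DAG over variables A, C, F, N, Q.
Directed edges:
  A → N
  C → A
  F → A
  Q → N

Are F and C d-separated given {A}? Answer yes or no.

No — F and C are d-connected given {A}.

Bayes-Ball from F | {A} reaches {C}.
C ∈ reach(F|{A}) ⇒ F ⊥̸ C | {A}.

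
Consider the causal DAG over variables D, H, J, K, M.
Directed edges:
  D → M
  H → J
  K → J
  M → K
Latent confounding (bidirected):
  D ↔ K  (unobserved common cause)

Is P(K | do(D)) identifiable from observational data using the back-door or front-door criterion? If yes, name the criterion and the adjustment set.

P(K|do(D)): frontdoor, adjust for {M}.

desc(D)\{D}={J,K,M}; candidates ⊆ {H}.
D↔K: latent back-door arc(s) into D.
size 0: {}; under {} D still reaches {J,K} ∋ K.
size 1: {H}; under {H} D still reaches {J,K} ∋ K.
D↔K cannot be blocked by any observed set — no back-door set.
{M}: (i) intercepts every directed D→K path; (ii) no back-door D→{M}; (iii) {D} blocks every back-door {M}→K. Front-door holds.
P(K|do(D)) = Σ_{M} P(M|D) Σ_{D'} P(K|M,D')P(D').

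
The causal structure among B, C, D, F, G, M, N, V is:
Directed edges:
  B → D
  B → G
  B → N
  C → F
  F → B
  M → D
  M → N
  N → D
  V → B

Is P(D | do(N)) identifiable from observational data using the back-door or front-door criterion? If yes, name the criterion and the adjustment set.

P(D|do(N)): backdoor, adjust for {B, M}.

desc(N)\{N}={D}; candidates ⊆ {B,C,F,G,M,V}.
size 0: {}; under {} N still reaches {B,C,D,F,G,M,V} ∋ D.
size 1: {B}, {C}, {F} …(+3); under {B} N still reaches {D,M} ∋ D.
{B,M}: N⊥D given {B,M} in G with N→· removed — back-door holds.
P(D|do(N)) = Σ_{B,M} P(D|N,B,M)·P(B,M).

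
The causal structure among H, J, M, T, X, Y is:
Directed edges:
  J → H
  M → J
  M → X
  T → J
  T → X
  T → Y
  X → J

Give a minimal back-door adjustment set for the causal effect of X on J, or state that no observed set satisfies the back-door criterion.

desc(X)\{X}={H,J}; candidates ⊆ {M,T,Y}.
size 0: {}; under {} X still reaches {H,J,M,T,Y} ∋ J.
size 1: {M}, {T}, {Y}; under {M} X still reaches {H,J,T,Y} ∋ J.
{M,T}: X⊥J given {M,T} in G with X→· removed — back-door holds.

X→J: minimal back-door set {M, T}.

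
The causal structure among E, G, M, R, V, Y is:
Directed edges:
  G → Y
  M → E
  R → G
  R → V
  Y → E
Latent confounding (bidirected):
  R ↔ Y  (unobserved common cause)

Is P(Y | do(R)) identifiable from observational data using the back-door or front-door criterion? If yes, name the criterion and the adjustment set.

desc(R)\{R}={E,G,V,Y}; candidates ⊆ {M}.
R↔Y: latent back-door arc(s) into R.
size 0: {}; under {} R still reaches {E,Y} ∋ Y.
size 1: {M}; under {M} R still reaches {E,Y} ∋ Y.
R↔Y cannot be blocked by any observed set — no back-door set.
{G}: (i) intercepts every directed R→Y path; (ii) no back-door R→{G}; (iii) {R} blocks every back-door {G}→Y. Front-door holds.
P(Y|do(R)) = Σ_{G} P(G|R) Σ_{R'} P(Y|G,R')P(R').

P(Y|do(R)): frontdoor, adjust for {G}.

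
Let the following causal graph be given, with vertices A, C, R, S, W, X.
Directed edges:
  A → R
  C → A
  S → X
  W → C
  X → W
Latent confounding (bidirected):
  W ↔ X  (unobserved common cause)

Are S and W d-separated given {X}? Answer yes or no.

Bayes-Ball from S | {X} reaches {A,C,R,W}.
W ∈ reach(S|{X}) ⇒ S ⊥̸ W | {X}.

No — S and W are d-connected given {X}.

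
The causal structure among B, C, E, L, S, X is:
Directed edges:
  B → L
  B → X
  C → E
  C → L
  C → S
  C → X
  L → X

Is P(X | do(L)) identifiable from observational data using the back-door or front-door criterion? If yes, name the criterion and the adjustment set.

desc(L)\{L}={X}; candidates ⊆ {B,C,E,S}.
size 0: {}; under {} L still reaches {B,C,E,S,X} ∋ X.
size 1: {B}, {C}, {E} …(+1); under {B} L still reaches {C,E,S,X} ∋ X.
{B,C}: L⊥X given {B,C} in G with L→· removed — back-door holds.
P(X|do(L)) = Σ_{B,C} P(X|L,B,C)·P(B,C).

P(X|do(L)): backdoor, adjust for {B, C}.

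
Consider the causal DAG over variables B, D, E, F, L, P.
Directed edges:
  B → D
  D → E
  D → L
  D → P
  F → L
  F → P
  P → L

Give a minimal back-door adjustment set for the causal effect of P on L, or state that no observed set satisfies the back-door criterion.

P→L: minimal back-door set {D, F}.

desc(P)\{P}={L}; candidates ⊆ {B,D,E,F}.
size 0: {}; under {} P still reaches {B,D,E,F,L} ∋ L.
size 1: {B}, {D}, {E} …(+1); under {B} P still reaches {D,E,F,L} ∋ L.
{D,F}: P⊥L given {D,F} in G with P→· removed — back-door holds.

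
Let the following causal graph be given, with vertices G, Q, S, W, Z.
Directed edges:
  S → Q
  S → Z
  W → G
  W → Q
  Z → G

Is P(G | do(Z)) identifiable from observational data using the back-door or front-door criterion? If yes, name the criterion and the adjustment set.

P(G|do(Z)): backdoor, adjust for ∅.

desc(Z)\{Z}={G}; candidates ⊆ {Q,S,W}.
∅: Z⊥G given ∅ in G with Z→· removed — back-door holds.
P(G|do(Z)) = P(G|Z) — no adjustment needed.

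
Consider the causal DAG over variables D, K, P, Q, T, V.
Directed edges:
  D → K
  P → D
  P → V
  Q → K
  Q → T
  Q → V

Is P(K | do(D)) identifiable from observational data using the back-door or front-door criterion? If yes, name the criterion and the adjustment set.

P(K|do(D)): backdoor, adjust for ∅.

desc(D)\{D}={K}; candidates ⊆ {P,Q,T,V}.
∅: D⊥K given ∅ in G with D→· removed — back-door holds.
P(K|do(D)) = P(K|D) — no adjustment needed.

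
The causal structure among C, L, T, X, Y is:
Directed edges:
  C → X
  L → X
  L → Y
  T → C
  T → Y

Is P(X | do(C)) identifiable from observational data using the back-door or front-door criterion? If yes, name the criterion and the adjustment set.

P(X|do(C)): backdoor, adjust for ∅.

desc(C)\{C}={X}; candidates ⊆ {L,T,Y}.
∅: C⊥X given ∅ in G with C→· removed — back-door holds.
P(X|do(C)) = P(X|C) — no adjustment needed.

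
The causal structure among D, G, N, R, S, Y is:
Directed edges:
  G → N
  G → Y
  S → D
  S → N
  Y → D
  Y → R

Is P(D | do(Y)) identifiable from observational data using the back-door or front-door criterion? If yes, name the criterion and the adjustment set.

desc(Y)\{Y}={D,R}; candidates ⊆ {G,N,S}.
∅: Y⊥D given ∅ in G with Y→· removed — back-door holds.
P(D|do(Y)) = P(D|Y) — no adjustment needed.

P(D|do(Y)): backdoor, adjust for ∅.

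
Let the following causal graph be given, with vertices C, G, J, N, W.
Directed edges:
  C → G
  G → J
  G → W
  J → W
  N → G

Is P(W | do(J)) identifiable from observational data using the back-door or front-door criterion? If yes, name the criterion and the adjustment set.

desc(J)\{J}={W}; candidates ⊆ {C,G,N}.
size 0: {}; under {} J still reaches {C,G,N,W} ∋ W.
{G}: J⊥W given {G} in G with J→· removed — back-door holds.
P(W|do(J)) = Σ_{G} P(W|J,G)·P(G).

P(W|do(J)): backdoor, adjust for {G}.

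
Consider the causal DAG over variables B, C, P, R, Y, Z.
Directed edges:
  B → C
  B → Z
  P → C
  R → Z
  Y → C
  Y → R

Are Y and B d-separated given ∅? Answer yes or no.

Bayes-Ball from Y | ∅ reaches {C,R,Z}.
B ∉ reach(Y|∅) ⇒ Y ⊥ B | ∅.

Yes — Y ⊥ B | ∅.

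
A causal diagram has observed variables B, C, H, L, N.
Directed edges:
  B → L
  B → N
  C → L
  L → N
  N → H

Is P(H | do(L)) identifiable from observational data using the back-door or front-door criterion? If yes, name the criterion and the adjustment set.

P(H|do(L)): backdoor, adjust for {B}.

desc(L)\{L}={H,N}; candidates ⊆ {B,C}.
size 0: {}; under {} L still reaches {B,C,H,N} ∋ H.
{B}: L⊥H given {B} in G with L→· removed — back-door holds.
P(H|do(L)) = Σ_{B} P(H|L,B)·P(B).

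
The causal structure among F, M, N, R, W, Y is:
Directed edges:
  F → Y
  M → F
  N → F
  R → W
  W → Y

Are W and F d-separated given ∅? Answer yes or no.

Yes — W ⊥ F | ∅.

Bayes-Ball from W | ∅ reaches {R,Y}.
F ∉ reach(W|∅) ⇒ W ⊥ F | ∅.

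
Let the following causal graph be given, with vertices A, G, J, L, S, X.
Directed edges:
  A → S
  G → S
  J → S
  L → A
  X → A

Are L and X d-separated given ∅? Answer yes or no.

Yes — L ⊥ X | ∅.

Bayes-Ball from L | ∅ reaches {A,S}.
X ∉ reach(L|∅) ⇒ L ⊥ X | ∅.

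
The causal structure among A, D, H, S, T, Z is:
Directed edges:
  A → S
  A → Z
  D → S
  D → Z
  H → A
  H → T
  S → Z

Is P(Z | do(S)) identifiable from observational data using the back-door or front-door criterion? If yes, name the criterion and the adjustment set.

desc(S)\{S}={Z}; candidates ⊆ {A,D,H,T}.
size 0: {}; under {} S still reaches {A,D,H,T,Z} ∋ Z.
size 1: {A}, {D}, {H} …(+1); under {A} S still reaches {D,Z} ∋ Z.
{A,D}: S⊥Z given {A,D} in G with S→· removed — back-door holds.
P(Z|do(S)) = Σ_{A,D} P(Z|S,A,D)·P(A,D).

P(Z|do(S)): backdoor, adjust for {A, D}.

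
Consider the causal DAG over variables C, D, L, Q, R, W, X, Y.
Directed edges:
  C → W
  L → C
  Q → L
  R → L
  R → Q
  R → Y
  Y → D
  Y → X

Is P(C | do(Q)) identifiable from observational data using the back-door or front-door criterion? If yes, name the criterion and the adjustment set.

P(C|do(Q)): backdoor, adjust for {R}.

desc(Q)\{Q}={C,L,W}; candidates ⊆ {D,R,X,Y}.
size 0: {}; under {} Q still reaches {C,D,L,R,W,X,Y} ∋ C.
{R}: Q⊥C given {R} in G with Q→· removed — back-door holds.
P(C|do(Q)) = Σ_{R} P(C|Q,R)·P(R).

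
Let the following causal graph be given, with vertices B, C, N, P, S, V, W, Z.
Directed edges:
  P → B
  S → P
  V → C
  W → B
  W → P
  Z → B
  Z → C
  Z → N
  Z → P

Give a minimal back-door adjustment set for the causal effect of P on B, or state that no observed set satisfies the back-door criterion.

desc(P)\{P}={B}; candidates ⊆ {C,N,S,V,W,Z}.
size 0: {}; under {} P still reaches {B,C,N,S,W,Z} ∋ B.
size 1: {C}, {N}, {S} …(+3); under {C} P still reaches {B,N,S,V,W,Z} ∋ B.
{W,Z}: P⊥B given {W,Z} in G with P→· removed — back-door holds.

P→B: minimal back-door set {W, Z}.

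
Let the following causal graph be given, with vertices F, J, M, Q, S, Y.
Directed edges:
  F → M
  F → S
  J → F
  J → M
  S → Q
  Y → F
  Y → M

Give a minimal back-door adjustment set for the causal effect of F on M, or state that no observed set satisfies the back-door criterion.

desc(F)\{F}={M,Q,S}; candidates ⊆ {J,Y}.
size 0: {}; under {} F still reaches {J,M,Y} ∋ M.
size 1: {J}, {Y}; under {J} F still reaches {M,Y} ∋ M.
{J,Y}: F⊥M given {J,Y} in G with F→· removed — back-door holds.

F→M: minimal back-door set {J, Y}.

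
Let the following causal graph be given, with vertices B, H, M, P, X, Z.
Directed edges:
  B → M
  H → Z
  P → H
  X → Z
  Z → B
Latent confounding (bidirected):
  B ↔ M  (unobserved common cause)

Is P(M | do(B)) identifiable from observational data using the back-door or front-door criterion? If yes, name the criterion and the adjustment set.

P(M|do(B)): not identifiable (no BD/FD set).

desc(B)\{B}={M}; candidates ⊆ {H,P,X,Z}.
B↔M: latent back-door arc(s) into B.
size 0: {}; under {} B still reaches {H,M,P,X,Z} ∋ M.
size 1: {H}, {P}, {X} …(+1); under {H} B still reaches {M,X,Z} ∋ M.
size 2: {H,P}, {H,X}, {H,Z} …(+3); under {H,P} B still reaches {M,X,Z} ∋ M.
B↔M cannot be blocked by any observed set — no back-door set.
No mediator lies on a directed B→…→M path.
Neither criterion identifies P(M|do(B)) in this graph.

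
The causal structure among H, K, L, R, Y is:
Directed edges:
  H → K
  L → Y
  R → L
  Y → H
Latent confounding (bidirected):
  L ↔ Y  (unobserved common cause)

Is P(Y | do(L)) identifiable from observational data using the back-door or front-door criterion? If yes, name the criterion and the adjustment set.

P(Y|do(L)): not identifiable (no BD/FD set).

desc(L)\{L}={H,K,Y}; candidates ⊆ {R}.
L↔Y: latent back-door arc(s) into L.
size 0: {}; under {} L still reaches {H,K,R,Y} ∋ Y.
size 1: {R}; under {R} L still reaches {H,K,Y} ∋ Y.
L↔Y cannot be blocked by any observed set — no back-door set.
No mediator lies on a directed L→…→Y path.
Neither criterion identifies P(Y|do(L)) in this graph.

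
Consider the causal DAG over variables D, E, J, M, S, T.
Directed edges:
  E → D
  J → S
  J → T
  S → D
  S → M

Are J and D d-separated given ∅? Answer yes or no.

Bayes-Ball from J | ∅ reaches {D,M,S,T}.
D ∈ reach(J|∅) ⇒ J ⊥̸ D | ∅.

No — J and D are d-connected given ∅.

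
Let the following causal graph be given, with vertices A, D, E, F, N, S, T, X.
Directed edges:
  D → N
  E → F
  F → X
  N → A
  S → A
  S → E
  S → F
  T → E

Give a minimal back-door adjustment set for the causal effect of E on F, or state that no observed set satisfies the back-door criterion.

desc(E)\{E}={F,X}; candidates ⊆ {A,D,N,S,T}.
size 0: {}; under {} E still reaches {A,F,S,T,X} ∋ F.
{S}: E⊥F given {S} in G with E→· removed — back-door holds.

E→F: minimal back-door set {S}.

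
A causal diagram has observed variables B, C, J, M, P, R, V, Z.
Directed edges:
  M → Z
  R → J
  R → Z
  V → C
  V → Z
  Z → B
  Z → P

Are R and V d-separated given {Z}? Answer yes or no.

Bayes-Ball from R | {Z} reaches {C,J,M,V}.
V ∈ reach(R|{Z}) ⇒ R ⊥̸ V | {Z}.

No — R and V are d-connected given {Z}.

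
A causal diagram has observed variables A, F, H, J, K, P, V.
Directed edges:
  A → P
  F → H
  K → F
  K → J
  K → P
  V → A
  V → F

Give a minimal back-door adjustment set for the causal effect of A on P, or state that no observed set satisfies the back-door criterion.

A→P: minimal back-door set ∅.

desc(A)\{A}={P}; candidates ⊆ {F,H,J,K,V}.
∅: A⊥P given ∅ in G with A→· removed — back-door holds.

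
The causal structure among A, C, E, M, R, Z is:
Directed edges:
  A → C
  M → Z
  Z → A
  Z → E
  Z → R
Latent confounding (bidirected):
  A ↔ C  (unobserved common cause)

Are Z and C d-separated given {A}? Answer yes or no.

Bayes-Ball from Z | {A} reaches {C,E,M,R}.
C ∈ reach(Z|{A}) ⇒ Z ⊥̸ C | {A}.

No — Z and C are d-connected given {A}.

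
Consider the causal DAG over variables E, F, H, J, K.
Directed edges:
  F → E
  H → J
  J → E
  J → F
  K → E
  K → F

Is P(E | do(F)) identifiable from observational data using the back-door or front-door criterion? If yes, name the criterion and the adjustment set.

P(E|do(F)): backdoor, adjust for {J, K}.

desc(F)\{F}={E}; candidates ⊆ {H,J,K}.
size 0: {}; under {} F still reaches {E,H,J,K} ∋ E.
size 1: {H}, {J}, {K}; under {H} F still reaches {E,J,K} ∋ E.
{J,K}: F⊥E given {J,K} in G with F→· removed — back-door holds.
P(E|do(F)) = Σ_{J,K} P(E|F,J,K)·P(J,K).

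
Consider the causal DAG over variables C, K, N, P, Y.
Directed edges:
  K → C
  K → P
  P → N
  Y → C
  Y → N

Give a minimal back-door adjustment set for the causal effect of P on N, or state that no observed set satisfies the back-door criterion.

desc(P)\{P}={N}; candidates ⊆ {C,K,Y}.
∅: P⊥N given ∅ in G with P→· removed — back-door holds.

P→N: minimal back-door set ∅.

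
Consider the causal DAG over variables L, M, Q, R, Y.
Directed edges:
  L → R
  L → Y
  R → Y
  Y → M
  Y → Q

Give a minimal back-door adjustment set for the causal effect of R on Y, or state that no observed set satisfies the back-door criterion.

R→Y: minimal back-door set {L}.

desc(R)\{R}={M,Q,Y}; candidates ⊆ {L}.
size 0: {}; under {} R still reaches {L,M,Q,Y} ∋ Y.
{L}: R⊥Y given {L} in G with R→· removed — back-door holds.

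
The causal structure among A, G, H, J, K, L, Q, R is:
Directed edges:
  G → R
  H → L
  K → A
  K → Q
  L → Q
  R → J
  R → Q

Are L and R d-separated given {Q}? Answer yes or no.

Bayes-Ball from L | {Q} reaches {A,G,H,J,K,R}.
R ∈ reach(L|{Q}) ⇒ L ⊥̸ R | {Q}.

No — L and R are d-connected given {Q}.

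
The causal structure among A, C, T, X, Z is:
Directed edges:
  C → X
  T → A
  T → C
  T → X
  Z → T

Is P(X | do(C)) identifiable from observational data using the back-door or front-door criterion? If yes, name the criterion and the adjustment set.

P(X|do(C)): backdoor, adjust for {T}.

desc(C)\{C}={X}; candidates ⊆ {A,T,Z}.
size 0: {}; under {} C still reaches {A,T,X,Z} ∋ X.
{T}: C⊥X given {T} in G with C→· removed — back-door holds.
P(X|do(C)) = Σ_{T} P(X|C,T)·P(T).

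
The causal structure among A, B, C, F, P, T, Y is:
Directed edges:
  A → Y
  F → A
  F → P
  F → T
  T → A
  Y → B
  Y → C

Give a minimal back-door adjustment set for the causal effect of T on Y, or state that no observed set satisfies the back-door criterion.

desc(T)\{T}={A,B,C,Y}; candidates ⊆ {F,P}.
size 0: {}; under {} T still reaches {A,B,C,F,P,Y} ∋ Y.
{F}: T⊥Y given {F} in G with T→· removed — back-door holds.

T→Y: minimal back-door set {F}.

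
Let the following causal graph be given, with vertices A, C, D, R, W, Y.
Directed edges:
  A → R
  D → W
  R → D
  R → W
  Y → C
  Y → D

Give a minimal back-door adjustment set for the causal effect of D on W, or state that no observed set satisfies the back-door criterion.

D→W: minimal back-door set {R}.

desc(D)\{D}={W}; candidates ⊆ {A,C,R,Y}.
size 0: {}; under {} D still reaches {A,C,R,W,Y} ∋ W.
{R}: D⊥W given {R} in G with D→· removed — back-door holds.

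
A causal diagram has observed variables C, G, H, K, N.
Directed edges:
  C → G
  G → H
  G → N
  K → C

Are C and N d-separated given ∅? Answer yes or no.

No — C and N are d-connected given ∅.

Bayes-Ball from C | ∅ reaches {G,H,K,N}.
N ∈ reach(C|∅) ⇒ C ⊥̸ N | ∅.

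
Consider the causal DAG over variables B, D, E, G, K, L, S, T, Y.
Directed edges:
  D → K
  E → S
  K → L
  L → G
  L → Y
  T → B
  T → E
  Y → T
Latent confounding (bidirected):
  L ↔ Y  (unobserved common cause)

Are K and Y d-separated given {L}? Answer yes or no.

Bayes-Ball from K | {L} reaches {B,D,E,S,T,Y}.
Y ∈ reach(K|{L}) ⇒ K ⊥̸ Y | {L}.

No — K and Y are d-connected given {L}.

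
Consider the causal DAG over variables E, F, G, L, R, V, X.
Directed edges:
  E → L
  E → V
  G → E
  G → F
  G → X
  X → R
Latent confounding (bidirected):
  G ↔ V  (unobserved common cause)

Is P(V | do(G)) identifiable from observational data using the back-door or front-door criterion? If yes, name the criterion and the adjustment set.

P(V|do(G)): frontdoor, adjust for {E}.

desc(G)\{G}={E,F,L,R,V,X}; candidates ⊆ {—}.
G↔V: latent back-door arc(s) into G.
size 0: {}; under {} G still reaches {V} ∋ V.
G↔V cannot be blocked by any observed set — no back-door set.
{E}: (i) intercepts every directed G→V path; (ii) no back-door G→{E}; (iii) {G} blocks every back-door {E}→V. Front-door holds.
P(V|do(G)) = Σ_{E} P(E|G) Σ_{G'} P(V|E,G')P(G').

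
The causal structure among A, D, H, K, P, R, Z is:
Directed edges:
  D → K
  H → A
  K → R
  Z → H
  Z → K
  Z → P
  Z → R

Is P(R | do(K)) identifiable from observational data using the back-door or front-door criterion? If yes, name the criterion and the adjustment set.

desc(K)\{K}={R}; candidates ⊆ {A,D,H,P,Z}.
size 0: {}; under {} K still reaches {A,D,H,P,R,Z} ∋ R.
{Z}: K⊥R given {Z} in G with K→· removed — back-door holds.
P(R|do(K)) = Σ_{Z} P(R|K,Z)·P(Z).

P(R|do(K)): backdoor, adjust for {Z}.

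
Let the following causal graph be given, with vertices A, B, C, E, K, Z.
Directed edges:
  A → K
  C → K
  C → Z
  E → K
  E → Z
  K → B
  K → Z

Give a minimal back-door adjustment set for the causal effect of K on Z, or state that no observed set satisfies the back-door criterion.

K→Z: minimal back-door set {C, E}.

desc(K)\{K}={B,Z}; candidates ⊆ {A,C,E}.
size 0: {}; under {} K still reaches {A,C,E,Z} ∋ Z.
size 1: {A}, {C}, {E}; under {A} K still reaches {C,E,Z} ∋ Z.
{C,E}: K⊥Z given {C,E} in G with K→· removed — back-door holds.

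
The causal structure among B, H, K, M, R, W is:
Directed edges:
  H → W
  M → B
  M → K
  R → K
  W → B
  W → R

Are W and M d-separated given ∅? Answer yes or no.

Yes — W ⊥ M | ∅.

Bayes-Ball from W | ∅ reaches {B,H,K,R}.
M ∉ reach(W|∅) ⇒ W ⊥ M | ∅.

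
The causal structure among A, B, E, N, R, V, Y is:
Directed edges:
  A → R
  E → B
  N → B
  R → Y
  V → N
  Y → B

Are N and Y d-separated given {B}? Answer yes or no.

Bayes-Ball from N | {B} reaches {A,E,R,V,Y}.
Y ∈ reach(N|{B}) ⇒ N ⊥̸ Y | {B}.

No — N and Y are d-connected given {B}.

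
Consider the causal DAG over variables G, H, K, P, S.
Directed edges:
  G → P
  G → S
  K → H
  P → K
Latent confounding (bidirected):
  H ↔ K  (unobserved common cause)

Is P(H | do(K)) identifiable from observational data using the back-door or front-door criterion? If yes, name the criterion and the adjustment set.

desc(K)\{K}={H}; candidates ⊆ {G,P,S}.
K↔H: latent back-door arc(s) into K.
size 0: {}; under {} K still reaches {G,H,P,S} ∋ H.
size 1: {G}, {P}, {S}; under {G} K still reaches {H,P} ∋ H.
size 2: {G,P}, {G,S}, {P,S}; under {G,P} K still reaches {H} ∋ H.
K↔H cannot be blocked by any observed set — no back-door set.
No mediator lies on a directed K→…→H path.
Neither criterion identifies P(H|do(K)) in this graph.

P(H|do(K)): not identifiable (no BD/FD set).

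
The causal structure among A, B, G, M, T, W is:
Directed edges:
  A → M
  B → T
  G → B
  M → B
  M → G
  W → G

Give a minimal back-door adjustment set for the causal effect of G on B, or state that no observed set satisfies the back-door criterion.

desc(G)\{G}={B,T}; candidates ⊆ {A,M,W}.
size 0: {}; under {} G still reaches {A,B,M,T,W} ∋ B.
{M}: G⊥B given {M} in G with G→· removed — back-door holds.

G→B: minimal back-door set {M}.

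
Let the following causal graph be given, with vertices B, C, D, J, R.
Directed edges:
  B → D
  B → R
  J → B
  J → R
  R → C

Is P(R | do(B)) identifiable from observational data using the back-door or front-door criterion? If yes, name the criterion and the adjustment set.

P(R|do(B)): backdoor, adjust for {J}.

desc(B)\{B}={C,D,R}; candidates ⊆ {J}.
size 0: {}; under {} B still reaches {C,J,R} ∋ R.
{J}: B⊥R given {J} in G with B→· removed — back-door holds.
P(R|do(B)) = Σ_{J} P(R|B,J)·P(J).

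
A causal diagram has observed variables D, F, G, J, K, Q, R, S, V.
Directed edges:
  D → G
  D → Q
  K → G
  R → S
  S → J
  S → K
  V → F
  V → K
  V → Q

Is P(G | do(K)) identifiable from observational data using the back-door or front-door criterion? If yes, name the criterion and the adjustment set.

P(G|do(K)): backdoor, adjust for ∅.

desc(K)\{K}={G}; candidates ⊆ {D,F,J,Q,R,S,V}.
∅: K⊥G given ∅ in G with K→· removed — back-door holds.
P(G|do(K)) = P(G|K) — no adjustment needed.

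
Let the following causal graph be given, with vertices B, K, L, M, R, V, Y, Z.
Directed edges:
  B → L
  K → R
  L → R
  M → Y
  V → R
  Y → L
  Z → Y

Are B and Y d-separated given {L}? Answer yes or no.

Bayes-Ball from B | {L} reaches {M,Y,Z}.
Y ∈ reach(B|{L}) ⇒ B ⊥̸ Y | {L}.

No — B and Y are d-connected given {L}.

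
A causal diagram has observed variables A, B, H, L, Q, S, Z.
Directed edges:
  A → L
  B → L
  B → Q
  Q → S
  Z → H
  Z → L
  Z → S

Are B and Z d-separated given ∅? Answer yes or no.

Yes — B ⊥ Z | ∅.

Bayes-Ball from B | ∅ reaches {L,Q,S}.
Z ∉ reach(B|∅) ⇒ B ⊥ Z | ∅.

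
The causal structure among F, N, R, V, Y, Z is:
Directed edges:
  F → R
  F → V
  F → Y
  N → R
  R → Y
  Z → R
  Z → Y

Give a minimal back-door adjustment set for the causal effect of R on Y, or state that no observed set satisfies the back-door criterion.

R→Y: minimal back-door set {F, Z}.

desc(R)\{R}={Y}; candidates ⊆ {F,N,V,Z}.
size 0: {}; under {} R still reaches {F,N,V,Y,Z} ∋ Y.
size 1: {F}, {N}, {V} …(+1); under {F} R still reaches {N,Y,Z} ∋ Y.
{F,Z}: R⊥Y given {F,Z} in G with R→· removed — back-door holds.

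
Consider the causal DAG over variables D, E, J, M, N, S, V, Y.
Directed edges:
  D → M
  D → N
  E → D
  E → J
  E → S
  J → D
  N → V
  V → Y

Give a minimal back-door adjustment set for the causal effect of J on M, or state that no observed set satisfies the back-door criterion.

desc(J)\{J}={D,M,N,V,Y}; candidates ⊆ {E,S}.
size 0: {}; under {} J still reaches {D,E,M,N,S,V,Y} ∋ M.
{E}: J⊥M given {E} in G with J→· removed — back-door holds.

J→M: minimal back-door set {E}.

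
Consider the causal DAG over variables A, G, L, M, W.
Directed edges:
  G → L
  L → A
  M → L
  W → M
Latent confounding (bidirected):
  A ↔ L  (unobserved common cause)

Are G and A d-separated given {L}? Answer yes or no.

Bayes-Ball from G | {L} reaches {A,M,W}.
A ∈ reach(G|{L}) ⇒ G ⊥̸ A | {L}.

No — G and A are d-connected given {L}.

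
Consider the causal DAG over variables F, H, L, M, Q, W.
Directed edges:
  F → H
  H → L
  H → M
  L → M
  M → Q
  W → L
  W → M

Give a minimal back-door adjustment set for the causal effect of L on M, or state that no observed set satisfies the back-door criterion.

L→M: minimal back-door set {H, W}.

desc(L)\{L}={M,Q}; candidates ⊆ {F,H,W}.
size 0: {}; under {} L still reaches {F,H,M,Q,W} ∋ M.
size 1: {F}, {H}, {W}; under {F} L still reaches {H,M,Q,W} ∋ M.
{H,W}: L⊥M given {H,W} in G with L→· removed — back-door holds.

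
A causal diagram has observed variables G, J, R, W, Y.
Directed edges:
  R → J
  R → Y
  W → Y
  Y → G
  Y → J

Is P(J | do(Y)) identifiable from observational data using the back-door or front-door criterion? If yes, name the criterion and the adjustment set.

P(J|do(Y)): backdoor, adjust for {R}.

desc(Y)\{Y}={G,J}; candidates ⊆ {R,W}.
size 0: {}; under {} Y still reaches {J,R,W} ∋ J.
{R}: Y⊥J given {R} in G with Y→· removed — back-door holds.
P(J|do(Y)) = Σ_{R} P(J|Y,R)·P(R).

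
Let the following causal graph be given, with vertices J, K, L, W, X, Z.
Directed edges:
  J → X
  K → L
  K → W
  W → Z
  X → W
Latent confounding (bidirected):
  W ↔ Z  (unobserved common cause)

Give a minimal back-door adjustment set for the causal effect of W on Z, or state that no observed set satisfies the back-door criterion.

W→Z: no observed back-door set.

desc(W)\{W}={Z}; candidates ⊆ {J,K,L,X}.
W↔Z: latent back-door arc(s) into W.
size 0: {}; under {} W still reaches {J,K,L,X,Z} ∋ Z.
size 1: {J}, {K}, {L} …(+1); under {J} W still reaches {K,L,X,Z} ∋ Z.
size 2: {J,K}, {J,L}, {J,X} …(+3); under {J,K} W still reaches {X,Z} ∋ Z.
W↔Z cannot be blocked by any observed set — no back-door set.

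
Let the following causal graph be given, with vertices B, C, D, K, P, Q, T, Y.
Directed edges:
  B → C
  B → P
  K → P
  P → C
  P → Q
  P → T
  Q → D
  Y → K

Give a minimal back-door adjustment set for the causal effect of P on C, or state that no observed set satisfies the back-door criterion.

desc(P)\{P}={C,D,Q,T}; candidates ⊆ {B,K,Y}.
size 0: {}; under {} P still reaches {B,C,K,Y} ∋ C.
{B}: P⊥C given {B} in G with P→· removed — back-door holds.

P→C: minimal back-door set {B}.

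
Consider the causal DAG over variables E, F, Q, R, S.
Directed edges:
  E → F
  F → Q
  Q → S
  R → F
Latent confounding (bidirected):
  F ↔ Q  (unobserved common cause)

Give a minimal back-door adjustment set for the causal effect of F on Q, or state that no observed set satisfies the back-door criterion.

desc(F)\{F}={Q,S}; candidates ⊆ {E,R}.
F↔Q: latent back-door arc(s) into F.
size 0: {}; under {} F still reaches {E,Q,R,S} ∋ Q.
size 1: {E}, {R}; under {E} F still reaches {Q,R,S} ∋ Q.
size 2: {E,R}; under {E,R} F still reaches {Q,S} ∋ Q.
F↔Q cannot be blocked by any observed set — no back-door set.

F→Q: no observed back-door set.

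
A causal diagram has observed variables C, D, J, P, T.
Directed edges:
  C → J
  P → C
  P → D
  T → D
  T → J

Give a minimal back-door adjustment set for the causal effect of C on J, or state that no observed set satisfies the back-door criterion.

C→J: minimal back-door set ∅.

desc(C)\{C}={J}; candidates ⊆ {D,P,T}.
∅: C⊥J given ∅ in G with C→· removed — back-door holds.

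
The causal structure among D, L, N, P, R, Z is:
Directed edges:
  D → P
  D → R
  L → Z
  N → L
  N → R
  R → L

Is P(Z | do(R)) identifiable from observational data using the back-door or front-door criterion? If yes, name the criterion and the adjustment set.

desc(R)\{R}={L,Z}; candidates ⊆ {D,N,P}.
size 0: {}; under {} R still reaches {D,L,N,P,Z} ∋ Z.
{N}: R⊥Z given {N} in G with R→· removed — back-door holds.
P(Z|do(R)) = Σ_{N} P(Z|R,N)·P(N).

P(Z|do(R)): backdoor, adjust for {N}.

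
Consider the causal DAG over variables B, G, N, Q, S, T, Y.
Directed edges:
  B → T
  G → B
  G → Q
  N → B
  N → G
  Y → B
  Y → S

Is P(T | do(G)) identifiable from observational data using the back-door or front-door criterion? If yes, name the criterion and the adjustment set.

P(T|do(G)): backdoor, adjust for {N}.

desc(G)\{G}={B,Q,T}; candidates ⊆ {N,S,Y}.
size 0: {}; under {} G still reaches {B,N,T} ∋ T.
{N}: G⊥T given {N} in G with G→· removed — back-door holds.
P(T|do(G)) = Σ_{N} P(T|G,N)·P(N).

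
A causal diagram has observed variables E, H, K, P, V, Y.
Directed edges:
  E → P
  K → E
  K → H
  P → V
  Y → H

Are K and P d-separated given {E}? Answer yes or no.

Yes — K ⊥ P | {E}.

Bayes-Ball from K | {E} reaches {H}.
P ∉ reach(K|{E}) ⇒ K ⊥ P | {E}.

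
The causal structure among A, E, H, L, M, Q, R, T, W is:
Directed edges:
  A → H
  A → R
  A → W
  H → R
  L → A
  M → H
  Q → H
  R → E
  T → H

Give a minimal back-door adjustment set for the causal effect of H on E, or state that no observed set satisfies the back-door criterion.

desc(H)\{H}={E,R}; candidates ⊆ {A,L,M,Q,T,W}.
size 0: {}; under {} H still reaches {A,E,L,M,Q,R,T,W} ∋ E.
{A}: H⊥E given {A} in G with H→· removed — back-door holds.

H→E: minimal back-door set {A}.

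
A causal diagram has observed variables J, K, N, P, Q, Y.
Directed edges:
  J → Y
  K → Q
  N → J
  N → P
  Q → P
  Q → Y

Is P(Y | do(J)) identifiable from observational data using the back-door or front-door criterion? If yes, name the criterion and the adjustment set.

P(Y|do(J)): backdoor, adjust for ∅.

desc(J)\{J}={Y}; candidates ⊆ {K,N,P,Q}.
∅: J⊥Y given ∅ in G with J→· removed — back-door holds.
P(Y|do(J)) = P(Y|J) — no adjustment needed.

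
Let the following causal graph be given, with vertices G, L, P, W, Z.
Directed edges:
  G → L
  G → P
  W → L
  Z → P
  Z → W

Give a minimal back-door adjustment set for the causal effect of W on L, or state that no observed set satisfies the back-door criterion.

desc(W)\{W}={L}; candidates ⊆ {G,P,Z}.
∅: W⊥L given ∅ in G with W→· removed — back-door holds.

W→L: minimal back-door set ∅.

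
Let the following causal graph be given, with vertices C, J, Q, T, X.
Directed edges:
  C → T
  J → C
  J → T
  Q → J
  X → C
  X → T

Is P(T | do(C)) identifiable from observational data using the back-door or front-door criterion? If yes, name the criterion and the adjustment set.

desc(C)\{C}={T}; candidates ⊆ {J,Q,X}.
size 0: {}; under {} C still reaches {J,Q,T,X} ∋ T.
size 1: {J}, {Q}, {X}; under {J} C still reaches {T,X} ∋ T.
{J,X}: C⊥T given {J,X} in G with C→· removed — back-door holds.
P(T|do(C)) = Σ_{J,X} P(T|C,J,X)·P(J,X).

P(T|do(C)): backdoor, adjust for {J, X}.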